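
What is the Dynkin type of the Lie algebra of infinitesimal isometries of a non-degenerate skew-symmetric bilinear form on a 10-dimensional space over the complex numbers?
C5

This is sp(10), which has dimension 10(10+1)/2 = 55 and rank 10/2 = 5. In the classification of classical Lie algebras, the symplectic algebra sp(2n) has type C_n; here n = 5, so the Dynkin diagram is a chain of 5 nodes with a double edge at one end; the terminal node there is the unique long simple root (C_5). Hence the type is C_5.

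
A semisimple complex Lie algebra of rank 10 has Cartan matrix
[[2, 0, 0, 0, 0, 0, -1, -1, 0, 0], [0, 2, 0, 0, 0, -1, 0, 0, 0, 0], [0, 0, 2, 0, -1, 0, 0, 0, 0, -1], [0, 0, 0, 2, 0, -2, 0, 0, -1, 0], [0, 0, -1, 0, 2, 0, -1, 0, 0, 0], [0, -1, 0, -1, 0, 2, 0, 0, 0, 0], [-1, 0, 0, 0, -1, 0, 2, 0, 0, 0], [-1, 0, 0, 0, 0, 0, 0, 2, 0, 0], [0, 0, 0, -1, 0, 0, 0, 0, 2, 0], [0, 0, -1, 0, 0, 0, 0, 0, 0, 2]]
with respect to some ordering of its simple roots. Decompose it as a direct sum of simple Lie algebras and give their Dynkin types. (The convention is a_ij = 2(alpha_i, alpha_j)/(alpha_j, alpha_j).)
A6 ⊕ F4

The diagram associated to this matrix has two connected components: the simple roots {alpha_1, alpha_3, alpha_5, alpha_7, alpha_8, alpha_10} form a chain of 6 nodes with single edges (A_6), and {alpha_2, alpha_4, alpha_6, alpha_9} form a chain of 4 nodes with a double edge between the middle two (F_4). A semisimple Lie algebra decomposes uniquely as the direct sum of simple ideals, one per connected component of its Dynkin diagram, so g ≅ A_6 ⊕ F_4 (dimension 48 + 52 = 100).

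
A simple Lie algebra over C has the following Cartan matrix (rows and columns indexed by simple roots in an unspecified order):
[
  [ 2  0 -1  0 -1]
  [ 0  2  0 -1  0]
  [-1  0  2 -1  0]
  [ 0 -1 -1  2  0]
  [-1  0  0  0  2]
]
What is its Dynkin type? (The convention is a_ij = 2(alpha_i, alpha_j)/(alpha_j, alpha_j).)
A5

The matrix has rank 5 with 2's on the diagonal. Reading the off-diagonal entries as Dynkin edges (a single edge where a_ij = a_ji = -1; a double or triple edge where a_ij * a_ji = 2 or 3), the diagram is a chain of 5 nodes with single edges (A_5). One simple-root ordering that puts it in standard form is (alpha_5, alpha_1, alpha_3, alpha_4, alpha_2). So the algebra is type A_5, i.e. sl(6).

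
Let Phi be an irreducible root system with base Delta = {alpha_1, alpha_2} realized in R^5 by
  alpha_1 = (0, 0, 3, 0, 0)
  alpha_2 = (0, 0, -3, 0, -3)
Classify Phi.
B2

Compute the Cartan integers a_ij = 2(alpha_i, alpha_j)/(alpha_j, alpha_j); the resulting 2x2 Cartan matrix is
[[2, -1], [-2, 2]].
The roots have two lengths (squared-length ratio 2:1); the short ones are alpha_{1}. The associated Dynkin diagram is a chain of 2 nodes with a double edge at one end; the terminal node there is the unique short simple root (B_2), so the type is B_2 (the algebra so(5)).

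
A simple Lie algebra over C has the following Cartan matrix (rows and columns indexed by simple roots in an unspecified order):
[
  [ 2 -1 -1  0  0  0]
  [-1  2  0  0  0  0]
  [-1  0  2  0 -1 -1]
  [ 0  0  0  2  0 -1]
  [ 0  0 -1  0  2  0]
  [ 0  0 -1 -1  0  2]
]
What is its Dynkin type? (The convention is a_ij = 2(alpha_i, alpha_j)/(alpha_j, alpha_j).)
type E_6

The matrix has rank 6 with 2's on the diagonal. Reading the off-diagonal entries as Dynkin edges (a single edge where a_ij = a_ji = -1; a double or triple edge where a_ij * a_ji = 2 or 3), the diagram is a chain of 5 nodes with one extra node attached to the third node from one end (E_6). One simple-root ordering that puts it in standard form is (alpha_2, alpha_5, alpha_1, alpha_3, alpha_6, alpha_4). So the algebra is type E_6.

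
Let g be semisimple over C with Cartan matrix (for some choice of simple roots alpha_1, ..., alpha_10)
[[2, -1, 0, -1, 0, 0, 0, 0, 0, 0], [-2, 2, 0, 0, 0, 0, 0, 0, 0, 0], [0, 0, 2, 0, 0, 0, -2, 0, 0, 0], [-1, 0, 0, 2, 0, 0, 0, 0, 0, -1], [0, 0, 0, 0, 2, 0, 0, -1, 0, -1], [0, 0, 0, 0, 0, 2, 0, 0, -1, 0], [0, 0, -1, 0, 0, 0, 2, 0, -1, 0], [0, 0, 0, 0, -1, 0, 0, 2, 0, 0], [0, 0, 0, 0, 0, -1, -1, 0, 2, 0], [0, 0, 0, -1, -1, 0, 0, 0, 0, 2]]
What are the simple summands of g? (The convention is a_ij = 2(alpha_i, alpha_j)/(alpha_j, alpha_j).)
The diagram associated to this matrix has two connected components: the simple roots {alpha_3, alpha_6, alpha_7, alpha_9} form a chain of 4 nodes with a double edge at one end; the terminal node there is the unique long simple root (C_4), and {alpha_1, alpha_2, alpha_4, alpha_5, alpha_8, alpha_10} form a chain of 6 nodes with a double edge at one end; the terminal node there is the unique long simple root (C_6). A semisimple Lie algebra decomposes uniquely as the direct sum of simple ideals, one per connected component of its Dynkin diagram, so g ≅ C_4 ⊕ C_6 (dimension 36 + 78 = 114).

type C_4 + type C_6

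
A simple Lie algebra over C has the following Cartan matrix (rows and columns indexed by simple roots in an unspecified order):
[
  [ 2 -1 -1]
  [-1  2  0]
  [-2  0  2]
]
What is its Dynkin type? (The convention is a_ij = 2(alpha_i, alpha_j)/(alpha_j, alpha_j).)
The matrix has rank 3 with 2's on the diagonal. Reading the off-diagonal entries as Dynkin edges (a single edge where a_ij = a_ji = -1; a double or triple edge where a_ij * a_ji = 2 or 3), the diagram is a chain of 3 nodes with a double edge at one end; the terminal node there is the unique long simple root (C_3). One simple-root ordering that puts it in standard form is (alpha_2, alpha_1, alpha_3). So the algebra is type C_3, i.e. sp(6).

C_3 (sp(6))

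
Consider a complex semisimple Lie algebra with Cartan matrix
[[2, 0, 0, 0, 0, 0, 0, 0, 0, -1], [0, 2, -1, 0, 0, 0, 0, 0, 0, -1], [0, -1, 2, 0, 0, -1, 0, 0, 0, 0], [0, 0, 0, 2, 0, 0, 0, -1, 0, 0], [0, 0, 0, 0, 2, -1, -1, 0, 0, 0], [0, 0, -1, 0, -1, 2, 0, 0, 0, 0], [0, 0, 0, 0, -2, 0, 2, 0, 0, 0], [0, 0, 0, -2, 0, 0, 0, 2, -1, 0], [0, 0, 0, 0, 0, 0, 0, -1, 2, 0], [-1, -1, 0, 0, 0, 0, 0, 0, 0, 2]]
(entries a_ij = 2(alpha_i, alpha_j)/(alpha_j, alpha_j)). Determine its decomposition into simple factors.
The diagram associated to this matrix has two connected components: the simple roots {alpha_4, alpha_8, alpha_9} form a chain of 3 nodes with a double edge at one end; the terminal node there is the unique short simple root (B_3), and {alpha_1, alpha_2, alpha_3, alpha_5, alpha_6, alpha_7, alpha_10} form a chain of 7 nodes with a double edge at one end; the terminal node there is the unique long simple root (C_7). A semisimple Lie algebra decomposes uniquely as the direct sum of simple ideals, one per connected component of its Dynkin diagram, so g ≅ B_3 ⊕ C_7 (dimension 21 + 105 = 126).

B_3 + C_7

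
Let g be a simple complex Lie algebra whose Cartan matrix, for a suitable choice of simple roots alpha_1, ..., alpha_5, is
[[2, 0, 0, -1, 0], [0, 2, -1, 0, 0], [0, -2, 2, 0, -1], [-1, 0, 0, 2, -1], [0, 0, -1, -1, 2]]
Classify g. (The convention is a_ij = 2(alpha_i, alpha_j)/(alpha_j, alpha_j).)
The matrix has rank 5 with 2's on the diagonal. Reading the off-diagonal entries as Dynkin edges (a single edge where a_ij = a_ji = -1; a double or triple edge where a_ij * a_ji = 2 or 3), the diagram is a chain of 5 nodes with a double edge at one end; the terminal node there is the unique short simple root (B_5). One simple-root ordering that puts it in standard form is (alpha_1, alpha_4, alpha_5, alpha_3, alpha_2). So the algebra is type B_5, i.e. so(11).

B5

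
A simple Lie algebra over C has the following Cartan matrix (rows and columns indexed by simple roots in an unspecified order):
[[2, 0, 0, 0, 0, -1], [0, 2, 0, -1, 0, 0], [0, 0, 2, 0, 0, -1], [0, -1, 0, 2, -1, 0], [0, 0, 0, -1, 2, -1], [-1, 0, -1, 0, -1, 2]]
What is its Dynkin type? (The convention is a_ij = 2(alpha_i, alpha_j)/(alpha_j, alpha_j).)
D_6 (so(12))

The matrix has rank 6 with 2's on the diagonal. Reading the off-diagonal entries as Dynkin edges (a single edge where a_ij = a_ji = -1; a double or triple edge where a_ij * a_ji = 2 or 3), the diagram is a chain of 4 nodes with a fork of two nodes at one end (D_6). One simple-root ordering that puts it in standard form is (alpha_2, alpha_4, alpha_5, alpha_6, alpha_3, alpha_1). So the algebra is type D_6, i.e. so(12).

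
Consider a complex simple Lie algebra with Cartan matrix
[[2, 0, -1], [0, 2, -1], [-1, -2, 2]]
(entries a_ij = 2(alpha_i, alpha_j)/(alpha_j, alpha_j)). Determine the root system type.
B_3

The matrix has rank 3 with 2's on the diagonal. Reading the off-diagonal entries as Dynkin edges (a single edge where a_ij = a_ji = -1; a double or triple edge where a_ij * a_ji = 2 or 3), the diagram is a chain of 3 nodes with a double edge at one end; the terminal node there is the unique short simple root (B_3). One simple-root ordering that puts it in standard form is (alpha_1, alpha_3, alpha_2). So the algebra is type B_3, i.e. so(7).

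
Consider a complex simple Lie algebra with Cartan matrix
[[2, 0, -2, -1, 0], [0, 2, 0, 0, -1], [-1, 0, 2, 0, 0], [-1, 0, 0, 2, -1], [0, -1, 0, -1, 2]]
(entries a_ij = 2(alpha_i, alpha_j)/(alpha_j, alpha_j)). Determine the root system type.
The matrix has rank 5 with 2's on the diagonal. Reading the off-diagonal entries as Dynkin edges (a single edge where a_ij = a_ji = -1; a double or triple edge where a_ij * a_ji = 2 or 3), the diagram is a chain of 5 nodes with a double edge at one end; the terminal node there is the unique short simple root (B_5). One simple-root ordering that puts it in standard form is (alpha_2, alpha_5, alpha_4, alpha_1, alpha_3). So the algebra is type B_5, i.e. so(11).

B_5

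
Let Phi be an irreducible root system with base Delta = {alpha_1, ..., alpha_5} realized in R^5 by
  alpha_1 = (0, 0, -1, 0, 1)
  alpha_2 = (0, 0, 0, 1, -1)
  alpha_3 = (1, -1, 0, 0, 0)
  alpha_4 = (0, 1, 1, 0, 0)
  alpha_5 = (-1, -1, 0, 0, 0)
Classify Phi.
Compute the Cartan integers a_ij = 2(alpha_i, alpha_j)/(alpha_j, alpha_j); the resulting 5x5 Cartan matrix is
[[2, -1, 0, -1, 0], [-1, 2, 0, 0, 0], [0, 0, 2, -1, 0], [-1, 0, -1, 2, -1], [0, 0, 0, -1, 2]].
All simple roots have the same length, so the diagram is simply laced. The associated Dynkin diagram is a chain of 3 nodes with a fork of two nodes at one end (D_5), so the type is D_5 (the algebra so(10)).

D5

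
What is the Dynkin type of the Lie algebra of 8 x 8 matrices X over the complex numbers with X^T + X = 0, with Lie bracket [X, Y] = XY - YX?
type D_4

This is so(8) with 8 even, which has dimension 8(8-1)/2 = 28 and rank 8/2 = 4. In the classification of classical Lie algebras, the orthogonal algebra so(2n) in an even number of variables has type D_n; here n = 4, so the Dynkin diagram is a chain of 2 nodes with a fork of two nodes at one end (D_4). Hence the type is D_4.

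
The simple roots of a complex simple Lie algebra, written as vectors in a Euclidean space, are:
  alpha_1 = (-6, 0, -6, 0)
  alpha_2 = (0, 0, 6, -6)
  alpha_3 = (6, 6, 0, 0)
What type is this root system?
Compute the Cartan integers a_ij = 2(alpha_i, alpha_j)/(alpha_j, alpha_j); the resulting 3x3 Cartan matrix is
[[2, -1, -1], [-1, 2, 0], [-1, 0, 2]].
All simple roots have the same length, so the diagram is simply laced. The associated Dynkin diagram is a chain of 3 nodes with single edges (A_3), so the type is A_3 (the algebra sl(4)).

A_3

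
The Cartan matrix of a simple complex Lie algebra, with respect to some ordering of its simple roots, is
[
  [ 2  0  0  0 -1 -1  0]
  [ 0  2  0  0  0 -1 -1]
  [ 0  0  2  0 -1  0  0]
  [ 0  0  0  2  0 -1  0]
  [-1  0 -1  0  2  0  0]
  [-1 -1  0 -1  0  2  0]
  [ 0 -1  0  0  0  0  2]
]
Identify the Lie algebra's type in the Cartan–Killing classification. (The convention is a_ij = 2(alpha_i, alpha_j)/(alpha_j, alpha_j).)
E_7

The matrix has rank 7 with 2's on the diagonal. Reading the off-diagonal entries as Dynkin edges (a single edge where a_ij = a_ji = -1; a double or triple edge where a_ij * a_ji = 2 or 3), the diagram is a chain of 6 nodes with one extra node attached to the third node from one end (E_7). One simple-root ordering that puts it in standard form is (alpha_7, alpha_4, alpha_2, alpha_6, alpha_1, alpha_5, alpha_3). So the algebra is type E_7.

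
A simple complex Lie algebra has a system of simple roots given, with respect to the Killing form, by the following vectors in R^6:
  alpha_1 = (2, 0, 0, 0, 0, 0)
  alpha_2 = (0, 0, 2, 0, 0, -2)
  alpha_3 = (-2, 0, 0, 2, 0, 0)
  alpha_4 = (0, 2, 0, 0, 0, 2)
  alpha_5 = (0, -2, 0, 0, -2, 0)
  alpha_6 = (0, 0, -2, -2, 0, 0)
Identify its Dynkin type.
Compute the Cartan integers a_ij = 2(alpha_i, alpha_j)/(alpha_j, alpha_j); the resulting 6x6 Cartan matrix is
[[2, 0, -1, 0, 0, 0], [0, 2, 0, -1, 0, -1], [-2, 0, 2, 0, 0, -1], [0, -1, 0, 2, -1, 0], [0, 0, 0, -1, 2, 0], [0, -1, -1, 0, 0, 2]].
The roots have two lengths (squared-length ratio 2:1); the short ones are alpha_{1}. The associated Dynkin diagram is a chain of 6 nodes with a double edge at one end; the terminal node there is the unique short simple root (B_6), so the type is B_6 (the algebra so(13)).

B_6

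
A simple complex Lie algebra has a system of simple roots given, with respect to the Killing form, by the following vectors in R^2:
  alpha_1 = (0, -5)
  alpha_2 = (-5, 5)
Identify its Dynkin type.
Compute the Cartan integers a_ij = 2(alpha_i, alpha_j)/(alpha_j, alpha_j); the resulting 2x2 Cartan matrix is
[[2, -1], [-2, 2]].
The roots have two lengths (squared-length ratio 2:1); the short ones are alpha_{1}. The associated Dynkin diagram is a chain of 2 nodes with a double edge at one end; the terminal node there is the unique short simple root (B_2), so the type is B_2 (the algebra so(5)).

type B_2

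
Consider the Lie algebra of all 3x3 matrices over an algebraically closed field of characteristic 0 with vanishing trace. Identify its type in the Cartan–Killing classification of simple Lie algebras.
A_2 (sl(3))

This is sl(3), which has dimension 3^2 - 1 = 8 and rank 3 - 1 = 2 (a Cartan subalgebra is the diagonal traceless matrices). In the classification of classical Lie algebras, the special linear algebra sl(n+1) has type A_n; here n = 2, so the Dynkin diagram is a chain of 2 nodes with single edges (A_2). Hence the type is A_2.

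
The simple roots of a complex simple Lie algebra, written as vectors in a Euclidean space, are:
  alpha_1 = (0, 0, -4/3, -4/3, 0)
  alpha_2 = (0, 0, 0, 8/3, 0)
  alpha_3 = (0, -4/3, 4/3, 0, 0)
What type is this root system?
C3

Compute the Cartan integers a_ij = 2(alpha_i, alpha_j)/(alpha_j, alpha_j); the resulting 3x3 Cartan matrix is
[[2, -1, -1], [-2, 2, 0], [-1, 0, 2]].
The roots have two lengths (squared-length ratio 2:1); the short ones are alpha_{1,3}. The associated Dynkin diagram is a chain of 3 nodes with a double edge at one end; the terminal node there is the unique long simple root (C_3), so the type is C_3 (the algebra sp(6)).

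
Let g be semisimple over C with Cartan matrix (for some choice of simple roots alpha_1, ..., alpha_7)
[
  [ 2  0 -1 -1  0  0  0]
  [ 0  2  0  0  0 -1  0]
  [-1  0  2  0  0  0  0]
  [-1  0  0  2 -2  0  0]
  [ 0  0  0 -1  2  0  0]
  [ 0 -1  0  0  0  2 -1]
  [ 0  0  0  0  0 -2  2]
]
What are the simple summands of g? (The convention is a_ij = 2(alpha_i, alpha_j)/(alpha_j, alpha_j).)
B4 ⊕ C3

The diagram associated to this matrix has two connected components: the simple roots {alpha_1, alpha_3, alpha_4, alpha_5} form a chain of 4 nodes with a double edge at one end; the terminal node there is the unique short simple root (B_4), and {alpha_2, alpha_6, alpha_7} form a chain of 3 nodes with a double edge at one end; the terminal node there is the unique long simple root (C_3). A semisimple Lie algebra decomposes uniquely as the direct sum of simple ideals, one per connected component of its Dynkin diagram, so g ≅ B_4 ⊕ C_3 (dimension 36 + 21 = 57).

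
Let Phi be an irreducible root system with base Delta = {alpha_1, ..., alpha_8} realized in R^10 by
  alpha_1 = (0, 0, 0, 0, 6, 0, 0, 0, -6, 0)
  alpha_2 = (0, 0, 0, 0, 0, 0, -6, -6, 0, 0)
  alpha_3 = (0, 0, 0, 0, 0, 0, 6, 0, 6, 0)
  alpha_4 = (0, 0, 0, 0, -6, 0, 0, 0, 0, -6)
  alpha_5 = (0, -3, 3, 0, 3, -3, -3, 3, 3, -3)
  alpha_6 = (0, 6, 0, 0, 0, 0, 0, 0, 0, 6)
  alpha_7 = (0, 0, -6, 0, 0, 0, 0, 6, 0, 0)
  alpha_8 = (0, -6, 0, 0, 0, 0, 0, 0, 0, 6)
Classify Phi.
E8

Compute the Cartan integers a_ij = 2(alpha_i, alpha_j)/(alpha_j, alpha_j); the resulting 8x8 Cartan matrix is
[[2, 0, -1, -1, 0, 0, 0, 0], [0, 2, -1, 0, 0, 0, -1, 0], [-1, -1, 2, 0, 0, 0, 0, 0], [-1, 0, 0, 2, 0, -1, 0, -1], [0, 0, 0, 0, 2, -1, 0, 0], [0, 0, 0, -1, -1, 2, 0, 0], [0, -1, 0, 0, 0, 0, 2, 0], [0, 0, 0, -1, 0, 0, 0, 2]].
All simple roots have the same length, so the diagram is simply laced. The associated Dynkin diagram is a chain of 7 nodes with one extra node attached to the third node from one end (E_8), so the type is E_8.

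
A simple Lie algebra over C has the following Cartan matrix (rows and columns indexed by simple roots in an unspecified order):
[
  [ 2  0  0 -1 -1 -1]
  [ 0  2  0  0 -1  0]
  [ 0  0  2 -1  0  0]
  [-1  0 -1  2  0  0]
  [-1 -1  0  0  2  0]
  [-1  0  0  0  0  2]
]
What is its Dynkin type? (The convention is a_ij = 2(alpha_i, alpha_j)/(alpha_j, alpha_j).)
E_6

The matrix has rank 6 with 2's on the diagonal. Reading the off-diagonal entries as Dynkin edges (a single edge where a_ij = a_ji = -1; a double or triple edge where a_ij * a_ji = 2 or 3), the diagram is a chain of 5 nodes with one extra node attached to the third node from one end (E_6). One simple-root ordering that puts it in standard form is (alpha_2, alpha_6, alpha_5, alpha_1, alpha_4, alpha_3). So the algebra is type E_6.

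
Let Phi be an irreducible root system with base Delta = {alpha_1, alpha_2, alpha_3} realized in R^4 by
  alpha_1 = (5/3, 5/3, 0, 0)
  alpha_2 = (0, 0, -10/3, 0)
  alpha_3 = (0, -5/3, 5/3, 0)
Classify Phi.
type C_3

Compute the Cartan integers a_ij = 2(alpha_i, alpha_j)/(alpha_j, alpha_j); the resulting 3x3 Cartan matrix is
[[2, 0, -1], [0, 2, -2], [-1, -1, 2]].
The roots have two lengths (squared-length ratio 2:1); the short ones are alpha_{1,3}. The associated Dynkin diagram is a chain of 3 nodes with a double edge at one end; the terminal node there is the unique long simple root (C_3), so the type is C_3 (the algebra sp(6)).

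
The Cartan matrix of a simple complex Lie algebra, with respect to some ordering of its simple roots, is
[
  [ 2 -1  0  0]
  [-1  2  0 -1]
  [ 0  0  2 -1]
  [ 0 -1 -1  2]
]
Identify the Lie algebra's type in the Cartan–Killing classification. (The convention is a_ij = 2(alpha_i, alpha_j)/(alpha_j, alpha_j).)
The matrix has rank 4 with 2's on the diagonal. Reading the off-diagonal entries as Dynkin edges (a single edge where a_ij = a_ji = -1; a double or triple edge where a_ij * a_ji = 2 or 3), the diagram is a chain of 4 nodes with single edges (A_4). One simple-root ordering that puts it in standard form is (alpha_3, alpha_4, alpha_2, alpha_1). So the algebra is type A_4, i.e. sl(5).

A_4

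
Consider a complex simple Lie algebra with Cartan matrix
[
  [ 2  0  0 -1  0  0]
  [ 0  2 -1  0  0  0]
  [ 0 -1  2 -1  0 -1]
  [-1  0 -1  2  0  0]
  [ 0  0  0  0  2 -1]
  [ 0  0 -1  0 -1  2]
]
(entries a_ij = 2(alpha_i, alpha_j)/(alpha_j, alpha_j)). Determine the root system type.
The matrix has rank 6 with 2's on the diagonal. Reading the off-diagonal entries as Dynkin edges (a single edge where a_ij = a_ji = -1; a double or triple edge where a_ij * a_ji = 2 or 3), the diagram is a chain of 5 nodes with one extra node attached to the third node from one end (E_6). One simple-root ordering that puts it in standard form is (alpha_5, alpha_2, alpha_6, alpha_3, alpha_4, alpha_1). So the algebra is type E_6.

type E_6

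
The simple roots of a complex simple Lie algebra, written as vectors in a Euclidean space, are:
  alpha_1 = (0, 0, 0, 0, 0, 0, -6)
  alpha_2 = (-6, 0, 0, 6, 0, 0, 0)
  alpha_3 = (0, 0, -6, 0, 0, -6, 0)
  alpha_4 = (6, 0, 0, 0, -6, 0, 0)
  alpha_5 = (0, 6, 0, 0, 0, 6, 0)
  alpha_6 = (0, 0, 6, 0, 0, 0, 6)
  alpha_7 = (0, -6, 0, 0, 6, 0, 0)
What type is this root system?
Compute the Cartan integers a_ij = 2(alpha_i, alpha_j)/(alpha_j, alpha_j); the resulting 7x7 Cartan matrix is
[[2, 0, 0, 0, 0, -1, 0], [0, 2, 0, -1, 0, 0, 0], [0, 0, 2, 0, -1, -1, 0], [0, -1, 0, 2, 0, 0, -1], [0, 0, -1, 0, 2, 0, -1], [-2, 0, -1, 0, 0, 2, 0], [0, 0, 0, -1, -1, 0, 2]].
The roots have two lengths (squared-length ratio 2:1); the short ones are alpha_{1}. The associated Dynkin diagram is a chain of 7 nodes with a double edge at one end; the terminal node there is the unique short simple root (B_7), so the type is B_7 (the algebra so(15)).

type B_7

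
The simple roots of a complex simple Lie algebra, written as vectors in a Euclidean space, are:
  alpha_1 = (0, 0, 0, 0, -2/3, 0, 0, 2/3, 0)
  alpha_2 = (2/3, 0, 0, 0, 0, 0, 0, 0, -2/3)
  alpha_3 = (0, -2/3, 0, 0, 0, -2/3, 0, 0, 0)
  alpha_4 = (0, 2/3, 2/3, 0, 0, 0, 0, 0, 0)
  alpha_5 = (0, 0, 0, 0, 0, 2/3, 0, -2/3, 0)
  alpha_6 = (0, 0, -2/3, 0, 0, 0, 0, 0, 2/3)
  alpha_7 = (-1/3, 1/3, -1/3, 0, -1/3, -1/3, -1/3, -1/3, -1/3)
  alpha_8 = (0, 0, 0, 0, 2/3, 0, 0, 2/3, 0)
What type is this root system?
Compute the Cartan integers a_ij = 2(alpha_i, alpha_j)/(alpha_j, alpha_j); the resulting 8x8 Cartan matrix is
[[2, 0, 0, 0, -1, 0, 0, 0], [0, 2, 0, 0, 0, -1, 0, 0], [0, 0, 2, -1, -1, 0, 0, 0], [0, 0, -1, 2, 0, -1, 0, 0], [-1, 0, -1, 0, 2, 0, 0, -1], [0, -1, 0, -1, 0, 2, 0, 0], [0, 0, 0, 0, 0, 0, 2, -1], [0, 0, 0, 0, -1, 0, -1, 2]].
All simple roots have the same length, so the diagram is simply laced. The associated Dynkin diagram is a chain of 7 nodes with one extra node attached to the third node from one end (E_8), so the type is E_8.

E_8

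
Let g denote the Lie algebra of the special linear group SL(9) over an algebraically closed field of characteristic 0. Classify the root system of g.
This is sl(9), which has dimension 9^2 - 1 = 80 and rank 9 - 1 = 8 (a Cartan subalgebra is the diagonal traceless matrices). In the classification of classical Lie algebras, the special linear algebra sl(n+1) has type A_n; here n = 8, so the Dynkin diagram is a chain of 8 nodes with single edges (A_8). Hence the type is A_8.

A_8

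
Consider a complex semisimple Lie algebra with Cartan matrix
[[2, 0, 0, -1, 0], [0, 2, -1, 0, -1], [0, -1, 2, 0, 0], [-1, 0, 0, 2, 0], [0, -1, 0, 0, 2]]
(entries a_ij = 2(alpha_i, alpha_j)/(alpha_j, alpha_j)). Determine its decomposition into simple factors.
The diagram associated to this matrix has two connected components: the simple roots {alpha_1, alpha_4} form a chain of 2 nodes with single edges (A_2), and {alpha_2, alpha_3, alpha_5} form a chain of 3 nodes with single edges (A_3). A semisimple Lie algebra decomposes uniquely as the direct sum of simple ideals, one per connected component of its Dynkin diagram, so g ≅ A_2 ⊕ A_3 (dimension 8 + 15 = 23).

A_2 + A_3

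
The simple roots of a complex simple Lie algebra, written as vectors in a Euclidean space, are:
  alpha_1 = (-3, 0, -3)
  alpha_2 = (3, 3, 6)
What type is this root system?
Compute the Cartan integers a_ij = 2(alpha_i, alpha_j)/(alpha_j, alpha_j); the resulting 2x2 Cartan matrix is
[[2, -1], [-3, 2]].
The roots have two lengths (squared-length ratio 3:1); the short ones are alpha_{1}. The associated Dynkin diagram is two nodes joined by a triple edge (G_2), so the type is G_2.

G_2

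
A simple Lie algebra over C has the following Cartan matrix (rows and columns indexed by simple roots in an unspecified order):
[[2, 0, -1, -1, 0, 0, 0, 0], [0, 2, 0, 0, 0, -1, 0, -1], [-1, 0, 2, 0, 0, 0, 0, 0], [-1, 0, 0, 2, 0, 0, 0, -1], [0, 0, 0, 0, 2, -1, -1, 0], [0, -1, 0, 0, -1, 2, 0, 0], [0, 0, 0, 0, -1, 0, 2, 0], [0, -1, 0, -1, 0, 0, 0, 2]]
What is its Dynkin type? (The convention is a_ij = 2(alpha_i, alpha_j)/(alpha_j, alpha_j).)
The matrix has rank 8 with 2's on the diagonal. Reading the off-diagonal entries as Dynkin edges (a single edge where a_ij = a_ji = -1; a double or triple edge where a_ij * a_ji = 2 or 3), the diagram is a chain of 8 nodes with single edges (A_8). One simple-root ordering that puts it in standard form is (alpha_7, alpha_5, alpha_6, alpha_2, alpha_8, alpha_4, alpha_1, alpha_3). So the algebra is type A_8, i.e. sl(9).

A_8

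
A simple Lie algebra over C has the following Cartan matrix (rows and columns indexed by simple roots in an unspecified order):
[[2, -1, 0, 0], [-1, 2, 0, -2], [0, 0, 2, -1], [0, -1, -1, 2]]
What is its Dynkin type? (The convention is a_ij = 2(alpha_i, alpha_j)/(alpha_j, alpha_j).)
The matrix has rank 4 with 2's on the diagonal. Reading the off-diagonal entries as Dynkin edges (a single edge where a_ij = a_ji = -1; a double or triple edge where a_ij * a_ji = 2 or 3), the diagram is a chain of 4 nodes with a double edge between the middle two (F_4). One simple-root ordering that puts it in standard form is (alpha_1, alpha_2, alpha_4, alpha_3). So the algebra is type F_4.

F_4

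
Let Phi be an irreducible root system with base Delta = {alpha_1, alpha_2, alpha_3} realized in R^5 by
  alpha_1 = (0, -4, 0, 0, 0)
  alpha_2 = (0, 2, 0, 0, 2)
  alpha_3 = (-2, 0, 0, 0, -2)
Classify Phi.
Compute the Cartan integers a_ij = 2(alpha_i, alpha_j)/(alpha_j, alpha_j); the resulting 3x3 Cartan matrix is
[[2, -2, 0], [-1, 2, -1], [0, -1, 2]].
The roots have two lengths (squared-length ratio 2:1); the short ones are alpha_{2,3}. The associated Dynkin diagram is a chain of 3 nodes with a double edge at one end; the terminal node there is the unique long simple root (C_3), so the type is C_3 (the algebra sp(6)).

C_3 (sp(6))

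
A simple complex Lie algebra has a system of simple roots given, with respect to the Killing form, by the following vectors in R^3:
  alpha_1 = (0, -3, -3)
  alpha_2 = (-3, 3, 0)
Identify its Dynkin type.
Compute the Cartan integers a_ij = 2(alpha_i, alpha_j)/(alpha_j, alpha_j); the resulting 2x2 Cartan matrix is
[[2, -1], [-1, 2]].
All simple roots have the same length, so the diagram is simply laced. The associated Dynkin diagram is a chain of 2 nodes with single edges (A_2), so the type is A_2 (the algebra sl(3)).

type A_2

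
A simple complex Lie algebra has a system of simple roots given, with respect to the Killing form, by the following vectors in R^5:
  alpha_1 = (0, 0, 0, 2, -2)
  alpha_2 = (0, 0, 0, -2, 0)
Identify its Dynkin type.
B2

Compute the Cartan integers a_ij = 2(alpha_i, alpha_j)/(alpha_j, alpha_j); the resulting 2x2 Cartan matrix is
[[2, -2], [-1, 2]].
The roots have two lengths (squared-length ratio 2:1); the short ones are alpha_{2}. The associated Dynkin diagram is a chain of 2 nodes with a double edge at one end; the terminal node there is the unique short simple root (B_2), so the type is B_2 (the algebra so(5)).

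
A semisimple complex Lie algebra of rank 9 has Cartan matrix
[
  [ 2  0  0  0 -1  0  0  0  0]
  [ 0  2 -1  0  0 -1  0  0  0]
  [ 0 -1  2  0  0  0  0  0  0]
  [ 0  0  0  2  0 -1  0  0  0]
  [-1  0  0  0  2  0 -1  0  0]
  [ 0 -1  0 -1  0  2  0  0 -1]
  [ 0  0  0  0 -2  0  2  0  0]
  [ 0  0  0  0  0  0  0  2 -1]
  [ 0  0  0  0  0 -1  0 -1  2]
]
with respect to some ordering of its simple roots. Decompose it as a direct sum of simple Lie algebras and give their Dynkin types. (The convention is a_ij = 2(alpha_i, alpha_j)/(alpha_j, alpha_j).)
C_3 + E_6

The diagram associated to this matrix has two connected components: the simple roots {alpha_1, alpha_5, alpha_7} form a chain of 3 nodes with a double edge at one end; the terminal node there is the unique long simple root (C_3), and {alpha_2, alpha_3, alpha_4, alpha_6, alpha_8, alpha_9} form a chain of 5 nodes with one extra node attached to the third node from one end (E_6). A semisimple Lie algebra decomposes uniquely as the direct sum of simple ideals, one per connected component of its Dynkin diagram, so g ≅ C_3 ⊕ E_6 (dimension 21 + 78 = 99).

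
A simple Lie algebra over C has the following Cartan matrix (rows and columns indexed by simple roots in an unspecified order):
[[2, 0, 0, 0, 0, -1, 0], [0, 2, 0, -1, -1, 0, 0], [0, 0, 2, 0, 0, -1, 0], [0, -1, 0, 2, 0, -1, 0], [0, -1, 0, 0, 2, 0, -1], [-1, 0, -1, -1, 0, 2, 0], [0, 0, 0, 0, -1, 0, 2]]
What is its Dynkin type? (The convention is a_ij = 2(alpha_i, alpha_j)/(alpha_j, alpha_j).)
The matrix has rank 7 with 2's on the diagonal. Reading the off-diagonal entries as Dynkin edges (a single edge where a_ij = a_ji = -1; a double or triple edge where a_ij * a_ji = 2 or 3), the diagram is a chain of 5 nodes with a fork of two nodes at one end (D_7). One simple-root ordering that puts it in standard form is (alpha_7, alpha_5, alpha_2, alpha_4, alpha_6, alpha_3, alpha_1). So the algebra is type D_7, i.e. so(14).

type D_7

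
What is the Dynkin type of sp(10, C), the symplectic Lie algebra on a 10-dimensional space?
C5

This is sp(10), which has dimension 10(10+1)/2 = 55 and rank 10/2 = 5. In the classification of classical Lie algebras, the symplectic algebra sp(2n) has type C_n; here n = 5, so the Dynkin diagram is a chain of 5 nodes with a double edge at one end; the terminal node there is the unique long simple root (C_5). Hence the type is C_5.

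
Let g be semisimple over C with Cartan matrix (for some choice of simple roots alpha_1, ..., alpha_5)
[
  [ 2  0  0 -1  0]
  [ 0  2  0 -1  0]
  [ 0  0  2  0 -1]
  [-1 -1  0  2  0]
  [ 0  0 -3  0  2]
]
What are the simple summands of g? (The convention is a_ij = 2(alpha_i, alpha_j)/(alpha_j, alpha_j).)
A_3 ⊕ G_2

The diagram associated to this matrix has two connected components: the simple roots {alpha_1, alpha_2, alpha_4} form a chain of 3 nodes with single edges (A_3), and {alpha_3, alpha_5} form two nodes joined by a triple edge (G_2). A semisimple Lie algebra decomposes uniquely as the direct sum of simple ideals, one per connected component of its Dynkin diagram, so g ≅ A_3 ⊕ G_2 (dimension 15 + 14 = 29).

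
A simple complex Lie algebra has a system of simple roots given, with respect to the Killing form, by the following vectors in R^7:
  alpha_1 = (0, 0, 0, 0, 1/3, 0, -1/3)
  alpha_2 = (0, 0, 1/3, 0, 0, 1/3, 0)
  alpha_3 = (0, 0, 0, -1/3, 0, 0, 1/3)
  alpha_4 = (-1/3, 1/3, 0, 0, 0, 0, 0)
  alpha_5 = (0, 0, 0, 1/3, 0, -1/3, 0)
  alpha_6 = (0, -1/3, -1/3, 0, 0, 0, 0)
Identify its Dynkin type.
A_6 (sl(7))

Compute the Cartan integers a_ij = 2(alpha_i, alpha_j)/(alpha_j, alpha_j); the resulting 6x6 Cartan matrix is
[[2, 0, -1, 0, 0, 0], [0, 2, 0, 0, -1, -1], [-1, 0, 2, 0, -1, 0], [0, 0, 0, 2, 0, -1], [0, -1, -1, 0, 2, 0], [0, -1, 0, -1, 0, 2]].
All simple roots have the same length, so the diagram is simply laced. The associated Dynkin diagram is a chain of 6 nodes with single edges (A_6), so the type is A_6 (the algebra sl(7)).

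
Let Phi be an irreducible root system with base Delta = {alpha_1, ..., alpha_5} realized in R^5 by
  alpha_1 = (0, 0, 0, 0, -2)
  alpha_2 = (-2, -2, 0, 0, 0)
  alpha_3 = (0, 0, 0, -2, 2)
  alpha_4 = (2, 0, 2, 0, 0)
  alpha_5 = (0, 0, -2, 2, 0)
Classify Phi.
Compute the Cartan integers a_ij = 2(alpha_i, alpha_j)/(alpha_j, alpha_j); the resulting 5x5 Cartan matrix is
[[2, 0, -1, 0, 0], [0, 2, 0, -1, 0], [-2, 0, 2, 0, -1], [0, -1, 0, 2, -1], [0, 0, -1, -1, 2]].
The roots have two lengths (squared-length ratio 2:1); the short ones are alpha_{1}. The associated Dynkin diagram is a chain of 5 nodes with a double edge at one end; the terminal node there is the unique short simple root (B_5), so the type is B_5 (the algebra so(11)).

B_5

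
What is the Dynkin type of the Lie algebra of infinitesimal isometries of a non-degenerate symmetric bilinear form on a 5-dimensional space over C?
This is so(5) with 5 odd, which has dimension 5(5-1)/2 = 10 and rank (5-1)/2 = 2. In the classification of classical Lie algebras, the orthogonal algebra so(2n+1) in an odd number of variables has type B_n; here n = 2, so the Dynkin diagram is a chain of 2 nodes with a double edge at one end; the terminal node there is the unique short simple root (B_2). Hence the type is B_2.

B2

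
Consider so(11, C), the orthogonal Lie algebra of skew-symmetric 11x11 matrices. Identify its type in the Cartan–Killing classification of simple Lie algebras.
This is so(11) with 11 odd, which has dimension 11(11-1)/2 = 55 and rank (11-1)/2 = 5. In the classification of classical Lie algebras, the orthogonal algebra so(2n+1) in an odd number of variables has type B_n; here n = 5, so the Dynkin diagram is a chain of 5 nodes with a double edge at one end; the terminal node there is the unique short simple root (B_5). Hence the type is B_5.

type B_5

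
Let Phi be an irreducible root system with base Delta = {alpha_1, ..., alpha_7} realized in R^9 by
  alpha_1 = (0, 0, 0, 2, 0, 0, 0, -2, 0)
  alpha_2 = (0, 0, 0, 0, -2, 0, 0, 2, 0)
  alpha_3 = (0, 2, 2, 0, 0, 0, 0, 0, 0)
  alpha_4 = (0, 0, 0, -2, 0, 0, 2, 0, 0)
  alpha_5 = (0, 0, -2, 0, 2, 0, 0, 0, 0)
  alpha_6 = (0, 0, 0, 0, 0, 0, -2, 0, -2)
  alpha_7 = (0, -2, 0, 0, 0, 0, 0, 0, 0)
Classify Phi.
Compute the Cartan integers a_ij = 2(alpha_i, alpha_j)/(alpha_j, alpha_j); the resulting 7x7 Cartan matrix is
[[2, -1, 0, -1, 0, 0, 0], [-1, 2, 0, 0, -1, 0, 0], [0, 0, 2, 0, -1, 0, -2], [-1, 0, 0, 2, 0, -1, 0], [0, -1, -1, 0, 2, 0, 0], [0, 0, 0, -1, 0, 2, 0], [0, 0, -1, 0, 0, 0, 2]].
The roots have two lengths (squared-length ratio 2:1); the short ones are alpha_{7}. The associated Dynkin diagram is a chain of 7 nodes with a double edge at one end; the terminal node there is the unique short simple root (B_7), so the type is B_7 (the algebra so(15)).

B_7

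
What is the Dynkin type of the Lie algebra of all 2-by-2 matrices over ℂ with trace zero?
This is sl(2), which has dimension 2^2 - 1 = 3 and rank 2 - 1 = 1 (a Cartan subalgebra is the diagonal traceless matrices). In the classification of classical Lie algebras, the special linear algebra sl(n+1) has type A_n; here n = 1, so the Dynkin diagram is a chain of 1 nodes with single edges (A_1). Hence the type is A_1.

A1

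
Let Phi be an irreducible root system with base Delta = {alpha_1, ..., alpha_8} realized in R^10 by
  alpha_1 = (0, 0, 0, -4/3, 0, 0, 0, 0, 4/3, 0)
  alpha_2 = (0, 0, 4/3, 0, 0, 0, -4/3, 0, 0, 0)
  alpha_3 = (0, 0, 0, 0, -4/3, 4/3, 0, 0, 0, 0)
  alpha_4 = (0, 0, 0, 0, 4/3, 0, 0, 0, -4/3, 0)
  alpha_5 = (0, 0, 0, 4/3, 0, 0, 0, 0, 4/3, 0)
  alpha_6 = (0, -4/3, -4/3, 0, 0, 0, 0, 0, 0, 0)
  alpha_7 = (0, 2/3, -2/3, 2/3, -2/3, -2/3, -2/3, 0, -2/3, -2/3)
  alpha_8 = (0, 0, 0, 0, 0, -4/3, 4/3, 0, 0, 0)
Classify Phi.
type E_8

Compute the Cartan integers a_ij = 2(alpha_i, alpha_j)/(alpha_j, alpha_j); the resulting 8x8 Cartan matrix is
[[2, 0, 0, -1, 0, 0, -1, 0], [0, 2, 0, 0, 0, -1, 0, -1], [0, 0, 2, -1, 0, 0, 0, -1], [-1, 0, -1, 2, -1, 0, 0, 0], [0, 0, 0, -1, 2, 0, 0, 0], [0, -1, 0, 0, 0, 2, 0, 0], [-1, 0, 0, 0, 0, 0, 2, 0], [0, -1, -1, 0, 0, 0, 0, 2]].
All simple roots have the same length, so the diagram is simply laced. The associated Dynkin diagram is a chain of 7 nodes with one extra node attached to the third node from one end (E_8), so the type is E_8.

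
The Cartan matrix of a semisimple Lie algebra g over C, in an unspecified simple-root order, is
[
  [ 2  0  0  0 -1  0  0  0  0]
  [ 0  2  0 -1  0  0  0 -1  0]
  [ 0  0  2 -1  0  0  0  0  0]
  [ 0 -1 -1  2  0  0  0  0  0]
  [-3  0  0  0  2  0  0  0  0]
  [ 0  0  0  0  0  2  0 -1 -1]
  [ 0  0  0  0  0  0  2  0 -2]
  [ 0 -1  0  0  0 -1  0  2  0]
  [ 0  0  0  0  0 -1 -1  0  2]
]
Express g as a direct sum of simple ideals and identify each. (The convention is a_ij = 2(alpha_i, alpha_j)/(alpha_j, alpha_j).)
The diagram associated to this matrix has two connected components: the simple roots {alpha_2, alpha_3, alpha_4, alpha_6, alpha_7, alpha_8, alpha_9} form a chain of 7 nodes with a double edge at one end; the terminal node there is the unique long simple root (C_7), and {alpha_1, alpha_5} form two nodes joined by a triple edge (G_2). A semisimple Lie algebra decomposes uniquely as the direct sum of simple ideals, one per connected component of its Dynkin diagram, so g ≅ C_7 ⊕ G_2 (dimension 105 + 14 = 119).

C7 + G2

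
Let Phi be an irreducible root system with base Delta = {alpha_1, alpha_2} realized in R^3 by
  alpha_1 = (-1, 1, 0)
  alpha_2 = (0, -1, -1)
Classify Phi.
Compute the Cartan integers a_ij = 2(alpha_i, alpha_j)/(alpha_j, alpha_j); the resulting 2x2 Cartan matrix is
[[2, -1], [-1, 2]].
All simple roots have the same length, so the diagram is simply laced. The associated Dynkin diagram is a chain of 2 nodes with single edges (A_2), so the type is A_2 (the algebra sl(3)).

type A_2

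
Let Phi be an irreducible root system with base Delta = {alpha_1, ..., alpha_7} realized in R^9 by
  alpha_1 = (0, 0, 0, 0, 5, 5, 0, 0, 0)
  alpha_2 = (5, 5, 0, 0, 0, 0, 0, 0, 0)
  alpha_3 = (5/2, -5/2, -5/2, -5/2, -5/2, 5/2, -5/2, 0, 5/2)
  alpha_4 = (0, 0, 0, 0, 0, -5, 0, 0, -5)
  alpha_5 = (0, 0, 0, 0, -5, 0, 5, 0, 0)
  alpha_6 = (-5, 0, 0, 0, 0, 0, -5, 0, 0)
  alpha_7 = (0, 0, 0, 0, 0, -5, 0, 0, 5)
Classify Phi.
type E_7

Compute the Cartan integers a_ij = 2(alpha_i, alpha_j)/(alpha_j, alpha_j); the resulting 7x7 Cartan matrix is
[[2, 0, 0, -1, -1, 0, -1], [0, 2, 0, 0, 0, -1, 0], [0, 0, 2, -1, 0, 0, 0], [-1, 0, -1, 2, 0, 0, 0], [-1, 0, 0, 0, 2, -1, 0], [0, -1, 0, 0, -1, 2, 0], [-1, 0, 0, 0, 0, 0, 2]].
All simple roots have the same length, so the diagram is simply laced. The associated Dynkin diagram is a chain of 6 nodes with one extra node attached to the third node from one end (E_7), so the type is E_7.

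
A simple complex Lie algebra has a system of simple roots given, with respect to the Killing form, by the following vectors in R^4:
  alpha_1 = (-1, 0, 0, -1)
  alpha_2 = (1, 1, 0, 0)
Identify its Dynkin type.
A2

Compute the Cartan integers a_ij = 2(alpha_i, alpha_j)/(alpha_j, alpha_j); the resulting 2x2 Cartan matrix is
[[2, -1], [-1, 2]].
All simple roots have the same length, so the diagram is simply laced. The associated Dynkin diagram is a chain of 2 nodes with single edges (A_2), so the type is A_2 (the algebra sl(3)).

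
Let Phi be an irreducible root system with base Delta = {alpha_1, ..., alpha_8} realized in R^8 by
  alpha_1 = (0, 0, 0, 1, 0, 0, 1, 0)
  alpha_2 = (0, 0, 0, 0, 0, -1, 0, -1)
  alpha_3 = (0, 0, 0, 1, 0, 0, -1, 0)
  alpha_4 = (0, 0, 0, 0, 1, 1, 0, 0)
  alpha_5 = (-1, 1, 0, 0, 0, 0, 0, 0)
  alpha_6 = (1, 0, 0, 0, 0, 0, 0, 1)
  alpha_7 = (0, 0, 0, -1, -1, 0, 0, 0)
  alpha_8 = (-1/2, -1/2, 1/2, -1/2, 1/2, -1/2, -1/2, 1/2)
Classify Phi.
E8

Compute the Cartan integers a_ij = 2(alpha_i, alpha_j)/(alpha_j, alpha_j); the resulting 8x8 Cartan matrix is
[[2, 0, 0, 0, 0, 0, -1, -1], [0, 2, 0, -1, 0, -1, 0, 0], [0, 0, 2, 0, 0, 0, -1, 0], [0, -1, 0, 2, 0, 0, -1, 0], [0, 0, 0, 0, 2, -1, 0, 0], [0, -1, 0, 0, -1, 2, 0, 0], [-1, 0, -1, -1, 0, 0, 2, 0], [-1, 0, 0, 0, 0, 0, 0, 2]].
All simple roots have the same length, so the diagram is simply laced. The associated Dynkin diagram is a chain of 7 nodes with one extra node attached to the third node from one end (E_8), so the type is E_8.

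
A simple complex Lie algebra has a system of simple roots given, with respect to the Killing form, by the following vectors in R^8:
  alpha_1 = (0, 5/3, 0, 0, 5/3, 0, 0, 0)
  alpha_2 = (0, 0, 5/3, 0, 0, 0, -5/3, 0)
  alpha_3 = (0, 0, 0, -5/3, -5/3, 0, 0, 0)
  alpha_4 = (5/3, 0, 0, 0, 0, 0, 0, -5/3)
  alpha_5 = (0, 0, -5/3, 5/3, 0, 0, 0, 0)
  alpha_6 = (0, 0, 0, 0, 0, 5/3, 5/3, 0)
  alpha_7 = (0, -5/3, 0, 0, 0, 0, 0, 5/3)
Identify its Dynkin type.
A7

Compute the Cartan integers a_ij = 2(alpha_i, alpha_j)/(alpha_j, alpha_j); the resulting 7x7 Cartan matrix is
[[2, 0, -1, 0, 0, 0, -1], [0, 2, 0, 0, -1, -1, 0], [-1, 0, 2, 0, -1, 0, 0], [0, 0, 0, 2, 0, 0, -1], [0, -1, -1, 0, 2, 0, 0], [0, -1, 0, 0, 0, 2, 0], [-1, 0, 0, -1, 0, 0, 2]].
All simple roots have the same length, so the diagram is simply laced. The associated Dynkin diagram is a chain of 7 nodes with single edges (A_7), so the type is A_7 (the algebra sl(8)).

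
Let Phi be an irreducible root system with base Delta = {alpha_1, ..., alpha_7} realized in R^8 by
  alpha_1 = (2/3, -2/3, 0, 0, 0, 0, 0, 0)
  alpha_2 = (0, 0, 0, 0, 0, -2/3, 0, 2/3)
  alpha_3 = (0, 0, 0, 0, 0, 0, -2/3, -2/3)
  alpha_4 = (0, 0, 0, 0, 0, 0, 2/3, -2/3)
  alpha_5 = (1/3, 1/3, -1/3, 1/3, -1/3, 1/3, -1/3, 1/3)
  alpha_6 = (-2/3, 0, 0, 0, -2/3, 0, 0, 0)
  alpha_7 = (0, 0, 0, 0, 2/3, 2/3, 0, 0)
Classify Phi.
Compute the Cartan integers a_ij = 2(alpha_i, alpha_j)/(alpha_j, alpha_j); the resulting 7x7 Cartan matrix is
[[2, 0, 0, 0, 0, -1, 0], [0, 2, -1, -1, 0, 0, -1], [0, -1, 2, 0, 0, 0, 0], [0, -1, 0, 2, -1, 0, 0], [0, 0, 0, -1, 2, 0, 0], [-1, 0, 0, 0, 0, 2, -1], [0, -1, 0, 0, 0, -1, 2]].
All simple roots have the same length, so the diagram is simply laced. The associated Dynkin diagram is a chain of 6 nodes with one extra node attached to the third node from one end (E_7), so the type is E_7.

type E_7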